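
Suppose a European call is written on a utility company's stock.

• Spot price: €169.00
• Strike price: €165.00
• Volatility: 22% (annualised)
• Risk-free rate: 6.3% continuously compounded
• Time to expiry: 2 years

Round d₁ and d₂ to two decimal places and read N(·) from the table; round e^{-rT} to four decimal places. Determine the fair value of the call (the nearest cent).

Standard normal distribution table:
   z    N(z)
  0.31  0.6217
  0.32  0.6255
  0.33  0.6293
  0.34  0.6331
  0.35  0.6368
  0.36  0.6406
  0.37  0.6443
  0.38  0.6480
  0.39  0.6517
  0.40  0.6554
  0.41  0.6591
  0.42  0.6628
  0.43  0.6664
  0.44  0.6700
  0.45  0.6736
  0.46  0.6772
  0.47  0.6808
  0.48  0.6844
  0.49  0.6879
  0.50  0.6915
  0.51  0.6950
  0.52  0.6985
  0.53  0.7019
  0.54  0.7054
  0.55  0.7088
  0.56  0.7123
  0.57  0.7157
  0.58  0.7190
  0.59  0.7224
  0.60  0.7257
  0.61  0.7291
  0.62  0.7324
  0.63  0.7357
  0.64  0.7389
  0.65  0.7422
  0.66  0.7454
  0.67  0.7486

€33.33

σ√T = 0.22 × 1.4142 = 0.3111
d₁ = [ln(169/165) + (0.063 + 0.22²/2)·2] / 0.3111 = [0.0240 + 0.1744] / 0.3111 = 0.6375 which rounds to 0.64
d₂ = d₁ − σ√T = 0.6375 − 0.3111 = 0.3264 which rounds to 0.33
e^(−rT) = e^(−0.063·2) = 0.8816
C = 169·N(0.64) − 165·0.8816·N(0.33) = 169·0.7389 − 165·0.8816·0.6293 = 124.8741 − 91.5405 = 33.3336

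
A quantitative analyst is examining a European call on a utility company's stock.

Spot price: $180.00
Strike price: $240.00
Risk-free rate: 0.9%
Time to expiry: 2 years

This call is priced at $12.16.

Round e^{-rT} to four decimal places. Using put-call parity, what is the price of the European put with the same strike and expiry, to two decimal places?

$67.89

e^(−rT) = e^(−0.009·2) = 0.9822
Put-call parity: C − P = S − K·e^(−rT) = 180 − 240·0.9822 = 180 − 235.7280 = -55.7280
P = C − (C − P) = 12.16 − (-55.7280) = 67.8880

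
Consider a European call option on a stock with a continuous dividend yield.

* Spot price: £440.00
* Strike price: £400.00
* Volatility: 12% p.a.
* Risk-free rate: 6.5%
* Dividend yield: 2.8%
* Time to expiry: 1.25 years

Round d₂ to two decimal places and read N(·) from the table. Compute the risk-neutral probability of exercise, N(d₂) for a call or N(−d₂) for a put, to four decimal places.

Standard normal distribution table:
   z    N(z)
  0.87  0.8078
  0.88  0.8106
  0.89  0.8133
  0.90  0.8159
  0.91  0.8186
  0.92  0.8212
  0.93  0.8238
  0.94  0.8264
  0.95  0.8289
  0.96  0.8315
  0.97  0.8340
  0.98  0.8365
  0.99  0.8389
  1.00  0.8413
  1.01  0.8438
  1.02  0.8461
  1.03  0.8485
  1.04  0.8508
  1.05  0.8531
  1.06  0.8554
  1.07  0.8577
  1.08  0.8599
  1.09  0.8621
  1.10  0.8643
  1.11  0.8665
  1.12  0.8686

0.8389

σ√T = 0.12 × 1.1180 = 0.1342
d₁ = [ln(440/400) + (0.065 − 0.028 + 0.12²/2)·1.25] / 0.1342 = [0.0953 + 0.0553] / 0.1342 = 1.1222 which rounds to 1.12
d₂ = d₁ − σ√T = 1.1222 − 0.1342 = 0.9880 which rounds to 0.99
Risk-neutral Pr[S_T > K] = N(d₂) = N(0.99) = 0.8389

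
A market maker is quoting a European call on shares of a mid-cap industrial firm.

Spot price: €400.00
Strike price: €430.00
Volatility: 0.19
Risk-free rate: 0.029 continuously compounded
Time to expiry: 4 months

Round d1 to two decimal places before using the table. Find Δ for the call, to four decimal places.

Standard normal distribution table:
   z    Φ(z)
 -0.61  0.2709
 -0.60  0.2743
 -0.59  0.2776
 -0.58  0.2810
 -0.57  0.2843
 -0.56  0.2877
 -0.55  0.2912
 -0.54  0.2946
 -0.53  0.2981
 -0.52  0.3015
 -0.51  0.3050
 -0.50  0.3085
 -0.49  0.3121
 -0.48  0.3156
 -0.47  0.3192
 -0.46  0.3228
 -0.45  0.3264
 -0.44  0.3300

0.3015

T = 0.3333;  σ√T = 0.1097
d₁ = [ln(400/430) + (0.029 + 0.19²/2)·0.3333] / 0.1097 = [-0.0723 + 0.0157] / 0.1097 = -0.5163 ⇒ -0.52
N(d₁) = N(-0.52) = 0.3015
Δ_call = N(d₁) = 0.3015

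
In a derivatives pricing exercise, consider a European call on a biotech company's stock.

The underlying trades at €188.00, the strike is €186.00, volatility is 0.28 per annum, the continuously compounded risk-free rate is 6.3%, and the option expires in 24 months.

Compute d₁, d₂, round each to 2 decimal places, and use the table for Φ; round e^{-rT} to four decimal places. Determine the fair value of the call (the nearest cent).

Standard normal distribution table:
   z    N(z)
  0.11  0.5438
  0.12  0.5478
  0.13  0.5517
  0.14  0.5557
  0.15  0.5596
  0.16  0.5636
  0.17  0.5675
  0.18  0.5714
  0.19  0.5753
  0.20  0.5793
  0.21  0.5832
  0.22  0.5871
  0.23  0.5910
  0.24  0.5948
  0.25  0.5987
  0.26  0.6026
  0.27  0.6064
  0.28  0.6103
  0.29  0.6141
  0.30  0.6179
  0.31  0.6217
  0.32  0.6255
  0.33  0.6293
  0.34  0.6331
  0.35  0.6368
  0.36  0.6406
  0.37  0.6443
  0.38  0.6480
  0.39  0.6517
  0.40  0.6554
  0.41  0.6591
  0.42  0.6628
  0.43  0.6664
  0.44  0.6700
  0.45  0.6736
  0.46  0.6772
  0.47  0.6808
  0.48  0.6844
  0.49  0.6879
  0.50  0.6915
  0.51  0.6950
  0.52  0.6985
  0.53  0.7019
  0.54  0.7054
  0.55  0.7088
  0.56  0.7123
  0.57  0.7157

σ√T = 0.28 × 1.4142 = 0.3960
d₁ = [ln(188/186) + (0.063 + 0.28²/2)·2] / 0.3960 = [0.0107 + 0.2044] / 0.3960 = 0.5432 which rounds to 0.54
d₂ = d₁ − σ√T = 0.5432 − 0.3960 = 0.1472 which rounds to 0.15
exp(−rT) = exp(−0.063·2) = 0.8816
C = 188·N(0.54) − 186·0.8816·N(0.15) = 188·0.7054 − 186·0.8816·0.5596 = 132.6152 − 91.7619 = 40.8533

€40.85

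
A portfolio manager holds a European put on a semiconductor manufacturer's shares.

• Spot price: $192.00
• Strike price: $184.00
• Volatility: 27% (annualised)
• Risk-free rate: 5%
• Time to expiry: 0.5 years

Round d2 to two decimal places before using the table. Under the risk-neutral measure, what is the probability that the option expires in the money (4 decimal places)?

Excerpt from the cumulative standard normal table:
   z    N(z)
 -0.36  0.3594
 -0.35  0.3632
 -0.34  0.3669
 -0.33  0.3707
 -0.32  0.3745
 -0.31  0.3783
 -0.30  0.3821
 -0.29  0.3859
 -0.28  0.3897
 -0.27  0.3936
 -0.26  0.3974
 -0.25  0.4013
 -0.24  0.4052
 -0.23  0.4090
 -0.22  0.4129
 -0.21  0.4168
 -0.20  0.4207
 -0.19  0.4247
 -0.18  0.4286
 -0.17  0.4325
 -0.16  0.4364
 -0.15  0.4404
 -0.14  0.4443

0.3974

T = 0.5;  σ√T = 0.1909
d₁ = [ln(192/184) + (0.05 + ½·0.27²)·0.5] / (σ√T) = (0.0426 + 0.0432) / 0.1909 = 0.4493 → 0.45
d₂ = 0.4493 − 0.1909 = 0.2584 → 0.26
Risk-neutral Pr[S_T < K] = N(−d₂) = N(-0.26) = 0.3974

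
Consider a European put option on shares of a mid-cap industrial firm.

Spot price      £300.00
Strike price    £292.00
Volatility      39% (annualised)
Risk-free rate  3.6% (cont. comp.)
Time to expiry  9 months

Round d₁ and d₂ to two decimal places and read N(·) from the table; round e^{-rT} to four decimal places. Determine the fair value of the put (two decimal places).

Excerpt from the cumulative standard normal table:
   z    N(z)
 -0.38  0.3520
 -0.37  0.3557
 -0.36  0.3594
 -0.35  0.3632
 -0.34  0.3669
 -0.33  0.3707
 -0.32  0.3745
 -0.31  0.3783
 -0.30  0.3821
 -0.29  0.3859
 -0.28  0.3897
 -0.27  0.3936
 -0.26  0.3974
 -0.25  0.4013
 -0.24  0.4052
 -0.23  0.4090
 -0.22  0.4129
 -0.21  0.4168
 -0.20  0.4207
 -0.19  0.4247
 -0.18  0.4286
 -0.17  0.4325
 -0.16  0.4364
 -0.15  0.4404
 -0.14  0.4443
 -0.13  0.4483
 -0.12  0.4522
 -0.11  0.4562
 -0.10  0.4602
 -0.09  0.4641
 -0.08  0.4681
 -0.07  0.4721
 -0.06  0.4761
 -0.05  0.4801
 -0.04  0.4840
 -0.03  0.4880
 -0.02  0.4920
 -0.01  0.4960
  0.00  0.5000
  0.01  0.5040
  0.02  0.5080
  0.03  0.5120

σ√T = 0.39 × 0.8660 = 0.3377
d₁ = [ln(300/292) + (0.036 + ½·0.39²)·0.75] / (σ√T) = (0.0270 + 0.0840) / 0.3377 = 0.3288 → 0.33
d₂ = 0.3288 − 0.3377 = -0.0089 → -0.01
exp(−rT) = exp(−0.036·0.75) = 0.9734
N(−d₂) = N(0.01) = 0.5040;  N(−d₁) = N(-0.33) = 0.3707
P = 292·0.9734·0.5040 − 300·0.3707 = 143.2533 − 111.2100 = 32.0433

£32.04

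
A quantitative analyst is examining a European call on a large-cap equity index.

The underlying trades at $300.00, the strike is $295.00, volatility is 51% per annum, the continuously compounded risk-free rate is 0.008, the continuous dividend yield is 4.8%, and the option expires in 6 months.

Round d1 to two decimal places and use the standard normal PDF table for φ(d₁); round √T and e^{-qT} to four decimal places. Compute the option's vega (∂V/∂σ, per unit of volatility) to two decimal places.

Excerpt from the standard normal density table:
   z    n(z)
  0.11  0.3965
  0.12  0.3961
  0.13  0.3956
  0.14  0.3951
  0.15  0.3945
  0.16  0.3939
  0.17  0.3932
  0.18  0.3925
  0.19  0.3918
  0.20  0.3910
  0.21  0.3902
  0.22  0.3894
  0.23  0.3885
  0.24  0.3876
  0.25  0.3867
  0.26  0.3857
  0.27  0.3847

σ√T = 0.51 × 0.7071 = 0.3606
ln(S/K) + (r − q + σ²/2)T = ln(300/295) + (0.008 − 0.048 + 0.51²/2)·0.5 = 0.0168 + 0.0450 = 0.0618
d₁ = 0.0618 / 0.3606 = 0.1715 ⇒ 0.17
√T = √0.5 = 0.7071
φ(d₁) = φ(0.17) = 0.3932
e^(−qT) = e^(−0.048·0.5) = 0.9763
vega = S·e^(−qT)·φ(d₁)·√T = 300·0.9763·0.3932·0.7071 = 81.4327

81.43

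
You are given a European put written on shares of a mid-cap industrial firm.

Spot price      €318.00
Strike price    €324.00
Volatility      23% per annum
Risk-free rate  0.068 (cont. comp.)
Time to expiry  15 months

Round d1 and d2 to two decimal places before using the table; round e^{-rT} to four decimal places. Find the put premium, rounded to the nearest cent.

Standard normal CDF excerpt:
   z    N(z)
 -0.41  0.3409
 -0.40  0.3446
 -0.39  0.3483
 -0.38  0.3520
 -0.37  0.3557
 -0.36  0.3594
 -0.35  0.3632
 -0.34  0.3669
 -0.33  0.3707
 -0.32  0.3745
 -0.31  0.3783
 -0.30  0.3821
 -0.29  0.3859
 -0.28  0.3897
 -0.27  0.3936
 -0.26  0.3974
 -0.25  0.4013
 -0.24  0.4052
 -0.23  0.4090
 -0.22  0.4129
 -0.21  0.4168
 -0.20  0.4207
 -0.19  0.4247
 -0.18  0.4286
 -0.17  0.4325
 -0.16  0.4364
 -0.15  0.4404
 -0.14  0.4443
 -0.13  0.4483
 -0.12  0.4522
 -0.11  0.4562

σ√T = 0.23 × 1.1180 = 0.2571
d₁ = [ln(318/324) + (0.068 + ½·0.23²)·1.25] / (σ√T) = (-0.0187 + 0.1181) / 0.2571 = 0.3864 ≈ 0.39
d₂ = 0.3864 − 0.2571 = 0.1293 ≈ 0.13
exp(−rT) = exp(−0.068·1.25) = 0.9185
P = 324·0.9185·N(-0.13) − 318·N(-0.39) = 324·0.9185·0.4483 − 318·0.3483 = 133.4114 − 110.7594 = 22.6520

€22.65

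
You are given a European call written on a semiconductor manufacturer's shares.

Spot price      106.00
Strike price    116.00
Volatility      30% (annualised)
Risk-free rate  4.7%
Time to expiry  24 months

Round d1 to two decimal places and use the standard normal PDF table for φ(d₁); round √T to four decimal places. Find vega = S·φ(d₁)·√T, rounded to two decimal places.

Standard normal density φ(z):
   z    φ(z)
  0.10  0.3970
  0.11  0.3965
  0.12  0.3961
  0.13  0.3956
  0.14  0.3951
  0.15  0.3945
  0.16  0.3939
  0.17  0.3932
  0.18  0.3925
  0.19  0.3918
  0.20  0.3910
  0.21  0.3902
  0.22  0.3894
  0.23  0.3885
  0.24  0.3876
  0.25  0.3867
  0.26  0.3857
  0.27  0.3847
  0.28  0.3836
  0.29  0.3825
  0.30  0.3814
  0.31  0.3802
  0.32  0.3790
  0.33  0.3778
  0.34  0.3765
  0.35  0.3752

T = 2;  σ√T = 0.4243
d₁ = [ln(106/116) + (0.047 + 0.3²/2)·2] / 0.4243 = [-0.0902 + 0.1840] / 0.4243 = 0.2212 ⇒ 0.22
√T = √2 = 1.4142
φ(d₁) = φ(0.22) = 0.3894
vega = S·φ(d₁)·√T = 106·0.3894·1.4142 = 58.3731

58.37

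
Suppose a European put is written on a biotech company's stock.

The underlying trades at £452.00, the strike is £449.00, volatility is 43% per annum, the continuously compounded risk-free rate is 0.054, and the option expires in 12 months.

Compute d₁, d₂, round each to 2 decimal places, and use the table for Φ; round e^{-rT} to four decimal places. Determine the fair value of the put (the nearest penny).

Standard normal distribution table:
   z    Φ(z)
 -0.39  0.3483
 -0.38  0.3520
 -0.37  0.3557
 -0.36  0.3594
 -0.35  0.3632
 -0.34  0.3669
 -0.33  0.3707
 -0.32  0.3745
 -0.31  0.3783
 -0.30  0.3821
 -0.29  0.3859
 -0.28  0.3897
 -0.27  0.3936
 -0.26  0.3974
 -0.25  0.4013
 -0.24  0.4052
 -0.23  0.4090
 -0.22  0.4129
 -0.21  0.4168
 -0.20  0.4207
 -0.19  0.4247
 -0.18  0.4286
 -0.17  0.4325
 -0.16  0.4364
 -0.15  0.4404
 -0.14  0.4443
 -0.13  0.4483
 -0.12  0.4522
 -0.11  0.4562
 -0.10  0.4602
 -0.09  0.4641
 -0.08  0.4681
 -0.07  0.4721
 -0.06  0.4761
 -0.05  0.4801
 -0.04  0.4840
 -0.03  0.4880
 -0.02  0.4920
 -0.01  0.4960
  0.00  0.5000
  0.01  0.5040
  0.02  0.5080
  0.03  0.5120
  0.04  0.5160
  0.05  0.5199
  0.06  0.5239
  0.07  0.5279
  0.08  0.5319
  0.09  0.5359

σ√T = 0.43 × 1.0000 = 0.4300
d₁ = [ln(452/449) + (0.054 + 0.43²/2)·1] / 0.4300 = [0.0067 + 0.1464] / 0.4300 = 0.3561 which rounds to 0.36
d₂ = d₁ − σ√T = 0.3561 − 0.4300 = -0.0739 which rounds to -0.07
exp(−rT) = exp(−0.054·1) = 0.9474
N(−d₂) = N(0.07) = 0.5279;  N(−d₁) = N(-0.36) = 0.3594
P = 449·0.9474·0.5279 − 452·0.3594 = 224.5595 − 162.4488 = 62.1107

£62.11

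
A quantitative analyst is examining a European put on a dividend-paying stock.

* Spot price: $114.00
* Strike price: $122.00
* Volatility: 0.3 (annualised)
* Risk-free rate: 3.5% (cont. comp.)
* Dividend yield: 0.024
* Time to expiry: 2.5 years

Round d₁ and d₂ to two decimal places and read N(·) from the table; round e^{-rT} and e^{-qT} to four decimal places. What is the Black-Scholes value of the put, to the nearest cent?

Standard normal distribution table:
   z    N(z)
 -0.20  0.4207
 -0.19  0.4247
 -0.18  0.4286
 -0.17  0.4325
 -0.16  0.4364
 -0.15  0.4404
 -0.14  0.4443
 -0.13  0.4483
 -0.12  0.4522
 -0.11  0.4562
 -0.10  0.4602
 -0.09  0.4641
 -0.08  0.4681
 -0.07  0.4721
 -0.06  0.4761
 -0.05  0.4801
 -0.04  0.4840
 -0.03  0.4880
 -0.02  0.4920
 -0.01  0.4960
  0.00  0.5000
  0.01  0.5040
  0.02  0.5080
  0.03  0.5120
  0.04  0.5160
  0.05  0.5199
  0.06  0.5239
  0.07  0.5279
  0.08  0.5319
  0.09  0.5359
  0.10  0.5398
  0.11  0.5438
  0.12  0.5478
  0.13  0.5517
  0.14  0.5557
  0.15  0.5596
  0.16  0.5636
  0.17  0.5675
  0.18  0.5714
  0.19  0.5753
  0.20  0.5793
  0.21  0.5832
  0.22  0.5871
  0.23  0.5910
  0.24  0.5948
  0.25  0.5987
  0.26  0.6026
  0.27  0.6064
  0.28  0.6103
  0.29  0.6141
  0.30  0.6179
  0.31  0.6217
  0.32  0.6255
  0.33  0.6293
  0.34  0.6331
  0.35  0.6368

$22.63

σ√T = 0.3·√2.5 = 0.4743
d₁ = [ln(114/122) + (0.035 − 0.024 + 0.3²/2)·2.5] / 0.4743 = [-0.0678 + 0.1400] / 0.4743 = 0.1522 → 0.15
d₂ = d₁ − σ√T = 0.1522 − 0.4743 = -0.3222 → -0.32
exp(−qT) = exp(−0.024·2.5) = 0.9418;  exp(−rT) = exp(−0.035·2.5) = 0.9162
P = 122·0.9162·N(0.32) − 114·0.9418·N(-0.15) = 122·0.9162·0.6255 − 114·0.9418·0.4404 = 69.9161 − 47.2836 = 22.6325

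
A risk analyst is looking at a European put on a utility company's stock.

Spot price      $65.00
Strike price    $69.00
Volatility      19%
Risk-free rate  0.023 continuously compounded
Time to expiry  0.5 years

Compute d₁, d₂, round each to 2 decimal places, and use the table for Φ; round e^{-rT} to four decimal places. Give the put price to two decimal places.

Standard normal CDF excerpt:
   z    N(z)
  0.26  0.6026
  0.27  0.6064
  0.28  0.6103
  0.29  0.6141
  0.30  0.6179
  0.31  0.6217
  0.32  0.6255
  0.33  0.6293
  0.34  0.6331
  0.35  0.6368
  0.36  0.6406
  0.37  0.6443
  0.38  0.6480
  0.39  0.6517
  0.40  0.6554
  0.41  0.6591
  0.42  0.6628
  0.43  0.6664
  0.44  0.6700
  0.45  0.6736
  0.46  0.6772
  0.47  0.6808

σ√T = 0.19 × 0.7071 = 0.1344
d₁ = [ln(65/69) + (0.023 + ½·0.19²)·0.5] / (σ√T) = (-0.0597 + 0.0205) / 0.1344 = -0.2917 ⇒ -0.29
d₂ = -0.2917 − 0.1344 = -0.4261 ⇒ -0.43
exp(−rT) = exp(−0.023·0.5) = 0.9886
N(−d₂) = N(0.43) = 0.6664;  N(−d₁) = N(0.29) = 0.6141
P = 69·0.9886·0.6664 − 65·0.6141 = 45.4574 − 39.9165 = 5.5409

$5.54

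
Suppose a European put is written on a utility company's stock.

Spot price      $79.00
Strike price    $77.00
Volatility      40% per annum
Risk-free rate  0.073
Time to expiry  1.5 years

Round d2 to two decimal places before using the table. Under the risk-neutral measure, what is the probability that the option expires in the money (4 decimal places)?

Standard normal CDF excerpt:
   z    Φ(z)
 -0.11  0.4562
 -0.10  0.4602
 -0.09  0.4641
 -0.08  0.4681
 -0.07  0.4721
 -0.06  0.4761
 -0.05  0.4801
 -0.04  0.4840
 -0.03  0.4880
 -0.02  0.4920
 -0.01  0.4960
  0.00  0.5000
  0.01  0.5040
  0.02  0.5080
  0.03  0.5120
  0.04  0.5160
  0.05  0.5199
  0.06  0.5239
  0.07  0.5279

σ√T = 0.4·√1.5 = 0.4899
d₁ = [ln(79/77) + (0.073 + ½·0.4²)·1.5] / (σ√T) = (0.0256 + 0.2295) / 0.4899 = 0.5208 which rounds to 0.52
d₂ = 0.5208 − 0.4899 = 0.0309 which rounds to 0.03
Pr(exercise) under Q = N(−d₂) = N(-0.03) = 0.4880

0.4880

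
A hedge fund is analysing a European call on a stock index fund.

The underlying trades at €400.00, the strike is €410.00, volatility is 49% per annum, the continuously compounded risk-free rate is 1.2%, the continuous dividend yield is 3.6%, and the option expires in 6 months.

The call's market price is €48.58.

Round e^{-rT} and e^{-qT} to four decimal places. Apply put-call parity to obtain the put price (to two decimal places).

exp(−qT) = exp(−0.036·0.5) = 0.9822;  exp(−rT) = exp(−0.012·0.5) = 0.9940
Put-call parity: C − P = S·e^(−qT) − K·e^(−rT) = 400·0.9822 − 410·0.9940 = 392.8800 − 407.5400 = -14.6600
P = C − (C − P) = 48.58 − (-14.6600) = 63.2400

€63.24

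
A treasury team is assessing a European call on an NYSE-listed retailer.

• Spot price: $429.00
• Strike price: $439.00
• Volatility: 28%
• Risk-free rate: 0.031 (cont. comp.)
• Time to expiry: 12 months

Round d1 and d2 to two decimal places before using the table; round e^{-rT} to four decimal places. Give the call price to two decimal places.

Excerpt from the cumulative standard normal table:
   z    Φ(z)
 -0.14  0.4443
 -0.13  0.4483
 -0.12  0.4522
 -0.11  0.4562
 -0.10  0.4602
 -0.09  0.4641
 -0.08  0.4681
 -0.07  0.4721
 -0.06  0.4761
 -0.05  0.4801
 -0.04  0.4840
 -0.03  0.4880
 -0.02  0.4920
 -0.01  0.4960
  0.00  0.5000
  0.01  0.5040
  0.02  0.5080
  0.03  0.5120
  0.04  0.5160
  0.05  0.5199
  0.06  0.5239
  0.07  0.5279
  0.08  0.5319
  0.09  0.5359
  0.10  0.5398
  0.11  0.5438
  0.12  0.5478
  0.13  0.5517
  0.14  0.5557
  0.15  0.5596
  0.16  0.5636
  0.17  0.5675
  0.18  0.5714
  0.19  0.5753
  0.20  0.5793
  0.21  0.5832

$49.29

σ√T = 0.28 × 1.0000 = 0.2800
ln(S/K) + (r + σ²/2)T = ln(429/439) + (0.031 + 0.28²/2)·1 = -0.0230 + 0.0702 = 0.0472
d₁ = 0.0472 / 0.2800 = 0.1684 ⇒ 0.17
d₂ = d₁ − σ√T = 0.1684 − 0.2800 = -0.1116 ⇒ -0.11
e^(−rT) = e^(−0.031·1) = 0.9695
N(d₁) = N(0.17) = 0.5675;  N(d₂) = N(-0.11) = 0.4562
C = 429·0.5675 − 439·0.9695·0.4562 = 243.4575 − 194.1635 = 49.2940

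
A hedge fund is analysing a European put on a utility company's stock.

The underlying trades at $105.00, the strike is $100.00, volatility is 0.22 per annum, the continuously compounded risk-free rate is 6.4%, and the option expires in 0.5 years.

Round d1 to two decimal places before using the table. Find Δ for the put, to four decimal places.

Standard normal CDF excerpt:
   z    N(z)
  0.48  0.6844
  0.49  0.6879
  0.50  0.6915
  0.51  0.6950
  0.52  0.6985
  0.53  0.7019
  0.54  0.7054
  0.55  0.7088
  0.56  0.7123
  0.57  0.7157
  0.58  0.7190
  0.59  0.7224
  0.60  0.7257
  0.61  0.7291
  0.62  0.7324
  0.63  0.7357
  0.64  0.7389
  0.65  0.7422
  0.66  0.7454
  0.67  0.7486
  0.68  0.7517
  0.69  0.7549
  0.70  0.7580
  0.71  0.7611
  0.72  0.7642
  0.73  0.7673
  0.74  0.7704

T = 0.5;  σ√T = 0.1556
ln(S/K) + (r + σ²/2)T = ln(105/100) + (0.064 + 0.22²/2)·0.5 = 0.0488 + 0.0441 = 0.0929
d₁ = 0.0929 / 0.1556 = 0.5971 ≈ 0.60
N(d₁) = N(0.60) = 0.7257
Δ_put = N(d₁) − 1 = 0.7257 − 1 = -0.2743

-0.2743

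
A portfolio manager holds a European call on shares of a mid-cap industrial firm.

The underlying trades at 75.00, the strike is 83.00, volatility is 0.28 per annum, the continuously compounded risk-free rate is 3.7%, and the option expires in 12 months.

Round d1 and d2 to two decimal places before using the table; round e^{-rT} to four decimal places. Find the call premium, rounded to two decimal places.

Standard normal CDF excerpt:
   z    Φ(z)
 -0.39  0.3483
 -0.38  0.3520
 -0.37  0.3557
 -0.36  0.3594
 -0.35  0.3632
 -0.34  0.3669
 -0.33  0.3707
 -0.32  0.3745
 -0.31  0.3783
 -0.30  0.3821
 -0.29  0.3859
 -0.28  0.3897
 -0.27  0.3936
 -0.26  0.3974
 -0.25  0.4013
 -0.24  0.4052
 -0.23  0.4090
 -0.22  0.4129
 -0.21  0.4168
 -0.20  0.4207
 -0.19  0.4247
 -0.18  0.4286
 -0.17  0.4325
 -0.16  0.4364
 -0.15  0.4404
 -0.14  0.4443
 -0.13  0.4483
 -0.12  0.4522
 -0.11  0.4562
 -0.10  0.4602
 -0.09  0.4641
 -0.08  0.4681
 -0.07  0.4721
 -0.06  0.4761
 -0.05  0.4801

σ√T = 0.28 × 1.0000 = 0.2800
ln(S/K) + (r + σ²/2)T = ln(75/83) + (0.037 + 0.28²/2)·1 = -0.1014 + 0.0762 = -0.0252
d₁ = -0.0252 / 0.2800 = -0.0898 which rounds to -0.09
d₂ = d₁ − σ√T = -0.0898 − 0.2800 = -0.3698 which rounds to -0.37
exp(−rT) = exp(−0.037·1) = 0.9637
N(d₁) = N(-0.09) = 0.4641;  N(d₂) = N(-0.37) = 0.3557
C = 75·0.4641 − 83·0.9637·0.3557 = 34.8075 − 28.4514 = 6.3561

6.36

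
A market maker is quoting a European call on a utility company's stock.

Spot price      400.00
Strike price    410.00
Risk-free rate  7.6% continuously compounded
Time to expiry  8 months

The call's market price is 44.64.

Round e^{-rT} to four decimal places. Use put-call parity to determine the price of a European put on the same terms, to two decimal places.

exp(−rT) = exp(−0.076·0.6667) = 0.9506
Put-call parity: C − P = S − K·e^(−rT) = 400 − 410·0.9506 = 400 − 389.7460 = 10.2540
P = C − (C − P) = 44.64 − (10.2540) = 34.3860

34.39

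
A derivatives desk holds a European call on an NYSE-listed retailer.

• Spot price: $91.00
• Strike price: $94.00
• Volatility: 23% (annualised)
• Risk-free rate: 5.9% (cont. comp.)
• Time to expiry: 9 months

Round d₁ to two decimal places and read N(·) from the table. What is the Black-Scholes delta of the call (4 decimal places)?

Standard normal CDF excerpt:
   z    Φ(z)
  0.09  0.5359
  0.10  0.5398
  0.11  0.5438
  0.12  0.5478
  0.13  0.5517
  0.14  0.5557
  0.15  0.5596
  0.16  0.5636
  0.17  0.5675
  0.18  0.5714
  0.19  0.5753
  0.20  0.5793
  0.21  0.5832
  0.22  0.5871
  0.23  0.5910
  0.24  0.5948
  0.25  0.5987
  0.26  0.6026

σ√T = 0.23 × 0.8660 = 0.1992
d₁ = [ln(91/94) + (0.059 + 0.23²/2)·0.75] / 0.1992 = [-0.0324 + 0.0641] / 0.1992 = 0.1589 → 0.16
N(d₁) = N(0.16) = 0.5636
Δ_call = N(d₁) = 0.5636

0.5636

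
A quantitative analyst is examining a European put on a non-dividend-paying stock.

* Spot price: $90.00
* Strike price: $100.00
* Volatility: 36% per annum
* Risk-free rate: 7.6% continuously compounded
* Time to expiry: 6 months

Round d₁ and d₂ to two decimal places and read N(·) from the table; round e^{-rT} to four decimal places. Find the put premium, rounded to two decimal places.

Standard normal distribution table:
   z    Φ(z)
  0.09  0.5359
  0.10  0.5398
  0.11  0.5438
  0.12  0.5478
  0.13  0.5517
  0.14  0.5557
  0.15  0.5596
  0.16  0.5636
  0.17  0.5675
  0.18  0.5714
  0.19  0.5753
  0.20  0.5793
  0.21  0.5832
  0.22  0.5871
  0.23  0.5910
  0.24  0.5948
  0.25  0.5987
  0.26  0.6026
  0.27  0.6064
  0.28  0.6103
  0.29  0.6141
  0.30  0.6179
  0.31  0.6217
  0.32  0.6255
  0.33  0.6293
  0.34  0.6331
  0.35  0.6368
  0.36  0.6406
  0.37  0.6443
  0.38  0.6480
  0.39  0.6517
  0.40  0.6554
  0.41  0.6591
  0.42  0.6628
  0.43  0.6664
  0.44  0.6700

$12.73

σ√T = 0.36·√0.5 = 0.2546
d₁ = [ln(90/100) + (0.076 + 0.36²/2)·0.5] / 0.2546 = [-0.1054 + 0.0704] / 0.2546 = -0.1373 which rounds to -0.14
d₂ = d₁ − σ√T = -0.1373 − 0.2546 = -0.3919 which rounds to -0.39
e^(−rT) = e^(−0.076·0.5) = 0.9627
P = 100·0.9627·N(0.39) − 90·N(0.14) = 100·0.9627·0.6517 − 90·0.5557 = 62.7392 − 50.0130 = 12.7262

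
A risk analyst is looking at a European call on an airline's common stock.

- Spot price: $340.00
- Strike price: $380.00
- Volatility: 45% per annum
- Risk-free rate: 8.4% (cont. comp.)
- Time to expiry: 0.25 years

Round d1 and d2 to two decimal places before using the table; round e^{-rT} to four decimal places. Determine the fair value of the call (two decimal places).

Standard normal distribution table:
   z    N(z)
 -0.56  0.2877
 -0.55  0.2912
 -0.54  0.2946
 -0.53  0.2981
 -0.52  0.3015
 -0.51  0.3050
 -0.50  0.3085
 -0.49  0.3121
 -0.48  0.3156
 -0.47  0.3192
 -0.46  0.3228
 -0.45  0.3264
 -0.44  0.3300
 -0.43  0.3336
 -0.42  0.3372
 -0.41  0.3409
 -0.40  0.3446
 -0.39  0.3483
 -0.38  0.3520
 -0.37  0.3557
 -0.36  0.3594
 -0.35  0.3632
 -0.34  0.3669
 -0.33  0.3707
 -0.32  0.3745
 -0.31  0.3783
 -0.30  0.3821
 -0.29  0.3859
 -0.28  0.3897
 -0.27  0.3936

$17.72

σ√T = 0.45·√0.25 = 0.2250
d₁ = [ln(340/380) + (0.084 + 0.45²/2)·0.25] / 0.2250 = [-0.1112 + 0.0463] / 0.2250 = -0.2885 → -0.29
d₂ = d₁ − σ√T = -0.2885 − 0.2250 = -0.5135 → -0.51
e^(−rT) = e^(−0.084·0.25) = 0.9792
N(d₁) = N(-0.29) = 0.3859;  N(d₂) = N(-0.51) = 0.3050
C = 340·0.3859 − 380·0.9792·0.3050 = 131.2060 − 113.4893 = 17.7167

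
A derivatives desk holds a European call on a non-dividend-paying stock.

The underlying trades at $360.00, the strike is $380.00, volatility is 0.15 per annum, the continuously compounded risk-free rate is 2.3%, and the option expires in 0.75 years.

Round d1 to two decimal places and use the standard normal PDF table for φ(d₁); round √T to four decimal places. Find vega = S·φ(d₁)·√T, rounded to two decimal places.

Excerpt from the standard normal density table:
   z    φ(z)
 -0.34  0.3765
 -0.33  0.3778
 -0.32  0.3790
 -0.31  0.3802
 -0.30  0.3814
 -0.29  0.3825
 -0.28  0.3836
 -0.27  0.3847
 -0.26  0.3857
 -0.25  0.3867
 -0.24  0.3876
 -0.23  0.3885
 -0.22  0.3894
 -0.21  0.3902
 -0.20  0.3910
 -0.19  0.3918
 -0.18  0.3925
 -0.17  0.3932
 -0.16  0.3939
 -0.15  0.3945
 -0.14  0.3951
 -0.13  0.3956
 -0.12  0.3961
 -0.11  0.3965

T = 0.75;  σ√T = 0.1299
d₁ = [ln(360/380) + (0.023 + 0.15²/2)·0.75] / 0.1299 = [-0.0541 + 0.0257] / 0.1299 = -0.2185 ≈ -0.22
√T = √0.75 = 0.8660
φ(d₁) = φ(-0.22) = 0.3894
vega = S·φ(d₁)·√T = 360·0.3894·0.8660 = 121.3993
(Call and put vega coincide under Black-Scholes.)

121.40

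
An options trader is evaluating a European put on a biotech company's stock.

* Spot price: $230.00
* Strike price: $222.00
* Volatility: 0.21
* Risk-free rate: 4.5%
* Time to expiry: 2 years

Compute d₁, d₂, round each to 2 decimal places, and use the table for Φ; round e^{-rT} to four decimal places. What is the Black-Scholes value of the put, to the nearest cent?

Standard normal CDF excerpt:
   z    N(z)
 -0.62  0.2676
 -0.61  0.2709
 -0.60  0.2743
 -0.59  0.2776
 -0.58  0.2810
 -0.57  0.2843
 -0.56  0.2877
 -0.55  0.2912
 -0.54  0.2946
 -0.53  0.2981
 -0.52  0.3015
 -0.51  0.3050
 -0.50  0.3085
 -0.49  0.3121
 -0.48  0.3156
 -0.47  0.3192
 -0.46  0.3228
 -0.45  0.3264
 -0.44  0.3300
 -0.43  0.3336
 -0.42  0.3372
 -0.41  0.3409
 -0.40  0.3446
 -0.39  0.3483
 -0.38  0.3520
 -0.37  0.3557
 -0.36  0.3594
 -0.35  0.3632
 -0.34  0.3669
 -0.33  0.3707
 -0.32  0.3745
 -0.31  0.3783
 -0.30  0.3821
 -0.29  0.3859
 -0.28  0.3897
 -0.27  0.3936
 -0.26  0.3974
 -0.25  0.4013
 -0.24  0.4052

$14.47

σ√T = 0.21 × 1.4142 = 0.2970
d₁ = [ln(230/222) + (0.045 + 0.21²/2)·2] / 0.2970 = [0.0354 + 0.1341] / 0.2970 = 0.5707 ≈ 0.57
d₂ = d₁ − σ√T = 0.5707 − 0.2970 = 0.2738 ≈ 0.27
e^(−rT) = e^(−0.045·2) = 0.9139
P = 222·0.9139·N(-0.27) − 230·N(-0.57) = 222·0.9139·0.3936 − 230·0.2843 = 79.8559 − 65.3890 = 14.4669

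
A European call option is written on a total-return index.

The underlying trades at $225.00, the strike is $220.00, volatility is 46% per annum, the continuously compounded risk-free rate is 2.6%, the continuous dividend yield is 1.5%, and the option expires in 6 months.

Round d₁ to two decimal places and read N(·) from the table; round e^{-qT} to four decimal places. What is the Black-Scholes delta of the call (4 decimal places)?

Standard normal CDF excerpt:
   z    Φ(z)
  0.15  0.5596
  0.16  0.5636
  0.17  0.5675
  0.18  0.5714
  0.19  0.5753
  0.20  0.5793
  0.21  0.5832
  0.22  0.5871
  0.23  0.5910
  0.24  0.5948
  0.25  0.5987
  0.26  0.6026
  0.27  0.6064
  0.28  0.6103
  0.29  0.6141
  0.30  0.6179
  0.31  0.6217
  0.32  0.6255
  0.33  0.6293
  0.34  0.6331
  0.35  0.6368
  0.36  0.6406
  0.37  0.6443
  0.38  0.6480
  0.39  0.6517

σ√T = 0.46·√0.5 = 0.3253
ln(S/K) + (r − q + σ²/2)T = ln(225/220) + (0.026 − 0.015 + 0.46²/2)·0.5 = 0.0225 + 0.0584 = 0.0809
d₁ = 0.0809 / 0.3253 = 0.2486 ≈ 0.25
N(d₁) = N(0.25) = 0.5987
Δ_call = e^(−qT)·N(d₁) = 0.9925·0.5987 = 0.5942

0.5942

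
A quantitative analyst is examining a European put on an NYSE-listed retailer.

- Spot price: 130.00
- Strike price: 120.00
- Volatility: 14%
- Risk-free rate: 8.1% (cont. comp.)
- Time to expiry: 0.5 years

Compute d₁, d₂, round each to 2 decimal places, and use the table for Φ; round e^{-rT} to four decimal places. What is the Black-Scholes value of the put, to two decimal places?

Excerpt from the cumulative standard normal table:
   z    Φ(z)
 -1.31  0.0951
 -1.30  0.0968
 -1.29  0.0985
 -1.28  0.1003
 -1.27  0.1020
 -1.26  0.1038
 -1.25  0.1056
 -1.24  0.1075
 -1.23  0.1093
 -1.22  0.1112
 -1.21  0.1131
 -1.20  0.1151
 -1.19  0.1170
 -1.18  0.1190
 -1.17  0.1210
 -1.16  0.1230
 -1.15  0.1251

0.68

T = 0.5;  σ√T = 0.0990
d₁ = [ln(130/120) + (0.081 + ½·0.14²)·0.5] / (σ√T) = (0.0800 + 0.0454) / 0.0990 = 1.2672 which rounds to 1.27
d₂ = 1.2672 − 0.0990 = 1.1682 which rounds to 1.17
exp(−rT) = exp(−0.081·0.5) = 0.9603
P = 120·0.9603·N(-1.17) − 130·N(-1.27) = 120·0.9603·0.1210 − 130·0.1020 = 13.9436 − 13.2600 = 0.6836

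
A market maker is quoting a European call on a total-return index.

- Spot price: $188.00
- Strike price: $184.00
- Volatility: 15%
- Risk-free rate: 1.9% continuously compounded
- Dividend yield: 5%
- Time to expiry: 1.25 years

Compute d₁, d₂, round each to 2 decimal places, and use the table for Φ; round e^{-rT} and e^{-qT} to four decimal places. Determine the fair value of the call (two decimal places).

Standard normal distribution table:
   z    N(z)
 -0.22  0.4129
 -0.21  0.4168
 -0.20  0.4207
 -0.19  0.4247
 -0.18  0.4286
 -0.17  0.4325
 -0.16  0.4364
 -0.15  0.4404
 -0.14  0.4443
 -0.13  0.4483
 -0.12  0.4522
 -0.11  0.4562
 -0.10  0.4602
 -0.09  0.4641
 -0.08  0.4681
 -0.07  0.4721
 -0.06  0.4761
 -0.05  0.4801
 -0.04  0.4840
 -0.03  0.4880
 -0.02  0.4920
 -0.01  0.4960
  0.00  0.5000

σ√T = 0.15 × 1.1180 = 0.1677
ln(S/K) + (r − q + σ²/2)T = ln(188/184) + (0.019 − 0.05 + 0.15²/2)·1.25 = 0.0215 − 0.0247 = -0.0032
d₁ = -0.0032 / 0.1677 = -0.0190 ⇒ -0.02
d₂ = d₁ − σ√T = -0.0190 − 0.1677 = -0.1867 ⇒ -0.19
e^(−qT) = e^(−0.05·1.25) = 0.9394;  e^(−rT) = e^(−0.019·1.25) = 0.9765
N(d₁) = N(-0.02) = 0.4920;  N(d₂) = N(-0.19) = 0.4247
C = 188·0.9394·0.4920 − 184·0.9765·0.4247 = 86.8907 − 76.3084 = 10.5823

$10.58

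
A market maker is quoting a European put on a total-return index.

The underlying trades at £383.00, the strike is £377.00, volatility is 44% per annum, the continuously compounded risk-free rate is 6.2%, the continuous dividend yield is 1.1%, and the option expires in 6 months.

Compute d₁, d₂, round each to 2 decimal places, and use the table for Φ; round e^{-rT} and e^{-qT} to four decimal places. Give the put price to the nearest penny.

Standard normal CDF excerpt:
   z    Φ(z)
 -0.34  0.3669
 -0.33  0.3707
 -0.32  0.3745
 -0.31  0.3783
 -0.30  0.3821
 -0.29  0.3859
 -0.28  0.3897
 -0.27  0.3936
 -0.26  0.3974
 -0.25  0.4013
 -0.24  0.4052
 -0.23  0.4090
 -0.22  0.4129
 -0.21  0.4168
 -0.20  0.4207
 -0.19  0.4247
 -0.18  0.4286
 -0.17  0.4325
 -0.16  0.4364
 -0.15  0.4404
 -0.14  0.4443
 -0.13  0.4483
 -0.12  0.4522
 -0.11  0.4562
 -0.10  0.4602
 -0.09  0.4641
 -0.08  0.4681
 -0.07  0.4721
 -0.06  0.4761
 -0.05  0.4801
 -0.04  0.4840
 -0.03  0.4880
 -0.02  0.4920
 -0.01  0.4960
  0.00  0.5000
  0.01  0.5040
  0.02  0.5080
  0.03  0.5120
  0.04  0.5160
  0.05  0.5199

T = 0.5;  σ√T = 0.3111
ln(S/K) + (r − q + σ²/2)T = ln(383/377) + (0.062 − 0.011 + 0.44²/2)·0.5 = 0.0158 + 0.0739 = 0.0897
d₁ = 0.0897 / 0.3111 = 0.2883 → 0.29
d₂ = d₁ − σ√T = 0.2883 − 0.3111 = -0.0229 → -0.02
e^(−qT) = e^(−0.011·0.5) = 0.9945;  e^(−rT) = e^(−0.062·0.5) = 0.9695
P = 377·0.9695·N(0.02) − 383·0.9945·N(-0.29) = 377·0.9695·0.5080 − 383·0.9945·0.3859 = 185.6748 − 146.9868 = 38.6880

£38.69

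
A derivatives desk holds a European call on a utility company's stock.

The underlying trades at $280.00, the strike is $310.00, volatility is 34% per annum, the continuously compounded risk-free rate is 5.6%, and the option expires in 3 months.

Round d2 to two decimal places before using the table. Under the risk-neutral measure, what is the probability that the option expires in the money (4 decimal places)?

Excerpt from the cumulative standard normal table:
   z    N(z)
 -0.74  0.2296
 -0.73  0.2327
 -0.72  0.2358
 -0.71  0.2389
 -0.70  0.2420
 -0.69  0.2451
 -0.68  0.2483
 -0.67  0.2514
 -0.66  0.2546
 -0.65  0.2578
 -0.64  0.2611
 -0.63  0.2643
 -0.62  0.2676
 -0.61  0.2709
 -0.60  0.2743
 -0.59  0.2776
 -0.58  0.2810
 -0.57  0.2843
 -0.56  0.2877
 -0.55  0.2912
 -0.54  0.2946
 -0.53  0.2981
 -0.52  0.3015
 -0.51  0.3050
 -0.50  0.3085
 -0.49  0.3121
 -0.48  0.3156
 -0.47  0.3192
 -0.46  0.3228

σ√T = 0.34 × 0.5000 = 0.1700
d₁ = [ln(280/310) + (0.056 + 0.34²/2)·0.25] / 0.1700 = [-0.1018 + 0.0285] / 0.1700 = -0.4314 which rounds to -0.43
d₂ = d₁ − σ√T = -0.4314 − 0.1700 = -0.6014 which rounds to -0.60
Risk-neutral Pr[S_T > K] = N(d₂) = N(-0.60) = 0.2743

0.2743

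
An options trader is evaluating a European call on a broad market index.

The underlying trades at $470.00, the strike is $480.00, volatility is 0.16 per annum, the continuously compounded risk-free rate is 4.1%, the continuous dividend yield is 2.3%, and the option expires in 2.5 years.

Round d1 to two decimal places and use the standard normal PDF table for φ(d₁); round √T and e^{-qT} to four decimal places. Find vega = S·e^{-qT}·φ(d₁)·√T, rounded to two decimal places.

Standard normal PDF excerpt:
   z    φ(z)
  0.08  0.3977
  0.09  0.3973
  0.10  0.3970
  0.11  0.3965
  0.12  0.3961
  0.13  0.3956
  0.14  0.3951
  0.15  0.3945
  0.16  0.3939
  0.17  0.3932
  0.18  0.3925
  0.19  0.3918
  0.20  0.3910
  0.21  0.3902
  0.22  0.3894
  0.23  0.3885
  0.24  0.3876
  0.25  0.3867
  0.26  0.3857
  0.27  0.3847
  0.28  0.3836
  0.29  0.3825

273.19

σ√T = 0.16 × 1.5811 = 0.2530
d₁ = [ln(470/480) + (0.041 − 0.023 + ½·0.16²)·2.5] / (σ√T) = (-0.0211 + 0.0770) / 0.2530 = 0.2211 ⇒ 0.22
√T = √2.5 = 1.5811
φ(d₁) = φ(0.22) = 0.3894
exp(−qT) = exp(−0.023·2.5) = 0.9441
vega = S·exp(−qT)·φ(d₁)·√T = 470·0.9441·0.3894·1.5811 = 273.1940
(Vega is the same for a European call and put with the same parameters.)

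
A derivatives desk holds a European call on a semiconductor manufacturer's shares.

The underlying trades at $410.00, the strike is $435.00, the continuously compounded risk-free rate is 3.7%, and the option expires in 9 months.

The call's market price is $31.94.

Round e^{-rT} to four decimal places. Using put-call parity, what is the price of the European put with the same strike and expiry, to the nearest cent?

e^(−rT) = e^(−0.037·0.75) = 0.9726
Put-call parity: C − P = S − K·e^(−rT) = 410 − 435·0.9726 = 410 − 423.0810 = -13.0810
P = C − (C − P) = 31.94 − (-13.0810) = 45.0210

$45.02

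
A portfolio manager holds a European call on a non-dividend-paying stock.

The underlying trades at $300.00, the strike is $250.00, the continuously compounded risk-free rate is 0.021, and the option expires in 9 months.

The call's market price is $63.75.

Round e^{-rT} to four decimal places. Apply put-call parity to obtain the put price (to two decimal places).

e^(−rT) = e^(−0.021·0.75) = 0.9844
Put-call parity: C − P = S − K·e^(−rT) = 300 − 250·0.9844 = 300 − 246.1000 = 53.9000
P = C − (C − P) = 63.75 − (53.9000) = 9.8500

$9.85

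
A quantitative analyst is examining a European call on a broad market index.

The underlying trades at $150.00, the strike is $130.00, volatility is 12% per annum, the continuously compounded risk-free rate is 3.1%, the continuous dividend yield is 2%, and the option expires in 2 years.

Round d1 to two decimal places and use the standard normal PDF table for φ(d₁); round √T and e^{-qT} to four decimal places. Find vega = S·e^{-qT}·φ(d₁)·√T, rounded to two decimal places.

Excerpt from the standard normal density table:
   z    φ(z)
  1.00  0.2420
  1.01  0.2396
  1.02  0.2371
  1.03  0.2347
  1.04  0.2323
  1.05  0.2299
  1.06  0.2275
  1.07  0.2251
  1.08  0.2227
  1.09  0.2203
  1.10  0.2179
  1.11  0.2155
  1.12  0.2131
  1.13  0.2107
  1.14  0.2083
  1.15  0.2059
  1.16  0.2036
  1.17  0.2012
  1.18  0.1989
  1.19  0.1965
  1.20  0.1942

46.37

σ√T = 0.12 × 1.4142 = 0.1697
d₁ = [ln(150/130) + (0.031 − 0.02 + 0.12²/2)·2] / 0.1697 = [0.1431 + 0.0364] / 0.1697 = 1.0577 ≈ 1.06
√T = √2 = 1.4142
φ(d₁) = φ(1.06) = 0.2275
e^(−qT) = e^(−0.02·2) = 0.9608
vega = S·e^(−qT)·φ(d₁)·√T = 150·0.9608·0.2275·1.4142 = 46.3678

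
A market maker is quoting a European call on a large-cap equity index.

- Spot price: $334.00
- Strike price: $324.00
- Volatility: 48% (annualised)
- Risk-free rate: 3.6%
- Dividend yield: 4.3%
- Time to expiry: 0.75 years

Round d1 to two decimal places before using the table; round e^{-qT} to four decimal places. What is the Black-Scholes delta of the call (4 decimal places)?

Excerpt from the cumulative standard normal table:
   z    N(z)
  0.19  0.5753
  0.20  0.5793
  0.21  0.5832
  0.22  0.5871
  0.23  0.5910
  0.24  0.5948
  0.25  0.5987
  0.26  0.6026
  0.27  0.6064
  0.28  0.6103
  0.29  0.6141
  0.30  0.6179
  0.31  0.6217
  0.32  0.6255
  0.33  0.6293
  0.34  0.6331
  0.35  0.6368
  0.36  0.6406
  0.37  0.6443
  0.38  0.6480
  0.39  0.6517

0.5872

σ√T = 0.48 × 0.8660 = 0.4157
d₁ = [ln(334/324) + (0.036 − 0.043 + 0.48²/2)·0.75] / 0.4157 = [0.0304 + 0.0811] / 0.4157 = 0.2683 ≈ 0.27
N(d₁) = N(0.27) = 0.6064
Δ_call = e^(−qT)·N(d₁) = 0.9683·0.6064 = 0.5872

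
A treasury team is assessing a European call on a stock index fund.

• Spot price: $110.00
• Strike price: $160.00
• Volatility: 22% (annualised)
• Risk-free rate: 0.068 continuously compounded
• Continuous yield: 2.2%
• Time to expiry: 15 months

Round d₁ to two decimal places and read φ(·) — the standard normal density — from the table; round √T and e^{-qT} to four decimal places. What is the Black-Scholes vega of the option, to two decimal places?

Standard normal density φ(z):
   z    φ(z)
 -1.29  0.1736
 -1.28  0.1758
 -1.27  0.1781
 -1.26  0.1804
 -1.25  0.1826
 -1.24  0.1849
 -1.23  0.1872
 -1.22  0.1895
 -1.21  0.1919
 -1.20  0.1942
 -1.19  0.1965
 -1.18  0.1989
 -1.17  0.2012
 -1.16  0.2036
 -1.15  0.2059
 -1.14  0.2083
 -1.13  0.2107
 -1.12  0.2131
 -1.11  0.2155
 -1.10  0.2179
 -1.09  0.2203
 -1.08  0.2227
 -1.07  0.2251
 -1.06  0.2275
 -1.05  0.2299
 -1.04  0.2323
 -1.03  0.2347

24.07

T = 1.25;  σ√T = 0.2460
ln(S/K) + (r − q + σ²/2)T = ln(110/160) + (0.068 − 0.022 + 0.22²/2)·1.25 = -0.3747 + 0.0878 = -0.2869
d₁ = -0.2869 / 0.2460 = -1.1666 ⇒ -1.17
√T = √1.25 = 1.1180
φ(d₁) = φ(-1.17) = 0.2012
exp(−qT) = exp(−0.022·1.25) = 0.9729
vega = S·exp(−qT)·φ(d₁)·√T = 110·0.9729·0.2012·1.1180 = 24.0730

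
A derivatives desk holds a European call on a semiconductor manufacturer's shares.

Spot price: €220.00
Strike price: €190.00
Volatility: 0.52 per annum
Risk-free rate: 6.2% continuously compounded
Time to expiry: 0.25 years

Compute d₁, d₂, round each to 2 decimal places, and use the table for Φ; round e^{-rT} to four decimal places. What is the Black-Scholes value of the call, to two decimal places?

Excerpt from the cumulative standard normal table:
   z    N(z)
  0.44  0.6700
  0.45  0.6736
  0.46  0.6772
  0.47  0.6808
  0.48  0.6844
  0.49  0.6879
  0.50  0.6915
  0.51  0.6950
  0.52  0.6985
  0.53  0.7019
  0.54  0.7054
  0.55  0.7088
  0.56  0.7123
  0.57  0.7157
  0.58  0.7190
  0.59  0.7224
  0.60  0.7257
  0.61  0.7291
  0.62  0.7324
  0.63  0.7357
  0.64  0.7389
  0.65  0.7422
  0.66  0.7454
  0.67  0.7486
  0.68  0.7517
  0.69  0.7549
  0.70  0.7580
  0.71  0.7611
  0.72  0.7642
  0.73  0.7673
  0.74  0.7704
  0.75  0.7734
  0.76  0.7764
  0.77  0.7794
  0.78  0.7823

€41.46

T = 0.25;  σ√T = 0.2600
d₁ = [ln(220/190) + (0.062 + 0.52²/2)·0.25] / 0.2600 = [0.1466 + 0.0493] / 0.2600 = 0.7535 which rounds to 0.75
d₂ = d₁ − σ√T = 0.7535 − 0.2600 = 0.4935 which rounds to 0.49
e^(−rT) = e^(−0.062·0.25) = 0.9846
N(d₁) = N(0.75) = 0.7734;  N(d₂) = N(0.49) = 0.6879
C = 220·0.7734 − 190·0.9846·0.6879 = 170.1480 − 128.6882 = 41.4598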